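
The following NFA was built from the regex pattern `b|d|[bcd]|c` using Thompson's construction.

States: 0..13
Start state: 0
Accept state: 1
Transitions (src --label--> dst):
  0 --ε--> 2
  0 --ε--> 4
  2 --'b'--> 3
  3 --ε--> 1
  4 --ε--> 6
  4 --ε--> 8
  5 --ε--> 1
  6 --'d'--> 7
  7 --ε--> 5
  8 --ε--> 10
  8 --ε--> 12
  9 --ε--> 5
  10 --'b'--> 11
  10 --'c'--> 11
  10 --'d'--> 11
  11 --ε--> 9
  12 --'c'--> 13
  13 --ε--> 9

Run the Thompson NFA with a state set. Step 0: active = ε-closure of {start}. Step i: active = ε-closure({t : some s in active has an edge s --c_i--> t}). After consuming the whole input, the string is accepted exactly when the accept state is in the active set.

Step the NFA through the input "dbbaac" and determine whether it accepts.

Answer: REJECT

Trace:
initial (ε-close {0}): {0,2,4,6,8,10,12}
'd' @ 1: {1,5,7,9,11}  ✓accept
'b' @ 2: {}  — dead — no transitions
rest 'baac' ignored (set empty)
end set {} — state 1 not in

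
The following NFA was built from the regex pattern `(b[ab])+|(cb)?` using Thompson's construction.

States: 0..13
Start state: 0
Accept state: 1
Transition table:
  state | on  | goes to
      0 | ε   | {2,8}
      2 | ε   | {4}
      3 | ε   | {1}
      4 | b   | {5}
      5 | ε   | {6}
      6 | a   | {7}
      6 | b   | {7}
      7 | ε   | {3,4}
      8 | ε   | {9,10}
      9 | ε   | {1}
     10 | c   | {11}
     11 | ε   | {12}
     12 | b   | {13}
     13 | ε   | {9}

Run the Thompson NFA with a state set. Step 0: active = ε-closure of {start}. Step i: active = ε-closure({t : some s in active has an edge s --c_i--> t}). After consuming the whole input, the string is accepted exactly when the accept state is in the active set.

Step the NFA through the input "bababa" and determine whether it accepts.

Answer: ACCEPT

Trace:
start: ε-closure({0}) = {0,1,2,4,8,9,10}
'b' @ 1: {5,6}
'a' @ 2: {1,3,4,7}  ✓accept
'b' @ 3: {5,6}
'a' @ 4: {1,3,4,7}  ✓accept
'b' @ 5: {5,6}
'a' @ 6: {1,3,4,7}  ✓accept
after full input: {1,3,4,7}  (accept=1 in)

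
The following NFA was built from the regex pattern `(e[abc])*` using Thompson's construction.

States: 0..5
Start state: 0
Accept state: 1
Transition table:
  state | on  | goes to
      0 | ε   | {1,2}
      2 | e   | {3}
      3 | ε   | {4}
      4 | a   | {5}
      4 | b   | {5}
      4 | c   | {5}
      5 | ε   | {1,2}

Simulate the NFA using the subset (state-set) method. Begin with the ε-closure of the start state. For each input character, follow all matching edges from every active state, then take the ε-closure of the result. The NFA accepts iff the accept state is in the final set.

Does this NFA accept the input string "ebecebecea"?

initial (ε-close {0}): {0,1,2}
'e' @ 1: {3,4}
'b' @ 2: {1,2,5}  ✓accept
'e' @ 3: {3,4}
'c' @ 4: {1,2,5}  ✓accept
'e' @ 5: {3,4}
'b' @ 6: {1,2,5}  ✓accept
'e' @ 7: {3,4}
'c' @ 8: {1,2,5}  ✓accept
'e' @ 9: {3,4}
'a' @ 10: {1,2,5}  ✓accept
end set {1,2,5} — state 1 in

Answer: ACCEPT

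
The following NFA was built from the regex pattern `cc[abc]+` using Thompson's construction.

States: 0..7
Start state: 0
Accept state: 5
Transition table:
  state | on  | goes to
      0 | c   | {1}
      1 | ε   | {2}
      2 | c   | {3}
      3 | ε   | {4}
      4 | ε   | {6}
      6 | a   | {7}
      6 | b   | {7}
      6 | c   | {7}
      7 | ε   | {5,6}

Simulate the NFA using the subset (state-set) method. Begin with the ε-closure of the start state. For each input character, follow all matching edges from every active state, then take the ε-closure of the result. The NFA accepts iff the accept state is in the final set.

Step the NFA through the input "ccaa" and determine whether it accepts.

initial (ε-close {0}): {0}
'c' @ 1: {1,2}
'c' @ 2: {3,4,6}
'a' @ 3: {5,6,7}  [accepting]
'a' @ 4: {5,6,7}  [accepting]
end set {5,6,7} — state 5 in

Answer: ACCEPT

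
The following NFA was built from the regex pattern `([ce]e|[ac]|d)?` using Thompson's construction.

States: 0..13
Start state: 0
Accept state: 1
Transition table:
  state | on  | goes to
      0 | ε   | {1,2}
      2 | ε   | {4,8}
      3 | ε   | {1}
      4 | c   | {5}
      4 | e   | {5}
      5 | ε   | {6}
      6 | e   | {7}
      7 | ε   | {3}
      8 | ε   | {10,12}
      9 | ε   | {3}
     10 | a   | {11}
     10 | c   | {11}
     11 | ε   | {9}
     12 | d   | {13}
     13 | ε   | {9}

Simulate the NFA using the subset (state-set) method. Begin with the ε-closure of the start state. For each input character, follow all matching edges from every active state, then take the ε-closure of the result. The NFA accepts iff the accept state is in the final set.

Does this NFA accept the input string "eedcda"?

start: ε-closure({0}) = {0,1,2,4,8,10,12}
'e' @ 1: {5,6}
'e' @ 2: {1,3,7}  [accepting]
'd' @ 3: {}  — dead — no transitions
rest 'cda' ignored (set empty)
after full input: {}  (accept=1 not in)

Answer: REJECT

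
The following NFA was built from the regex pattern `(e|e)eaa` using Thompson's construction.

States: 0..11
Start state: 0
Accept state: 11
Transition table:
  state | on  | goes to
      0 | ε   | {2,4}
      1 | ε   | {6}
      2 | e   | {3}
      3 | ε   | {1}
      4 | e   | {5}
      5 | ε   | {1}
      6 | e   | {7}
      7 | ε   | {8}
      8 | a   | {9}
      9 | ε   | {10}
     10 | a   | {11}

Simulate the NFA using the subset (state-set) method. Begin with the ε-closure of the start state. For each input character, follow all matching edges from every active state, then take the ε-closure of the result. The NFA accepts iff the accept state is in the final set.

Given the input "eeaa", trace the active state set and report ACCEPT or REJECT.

initial (ε-close {0}): {0,2,4}
'e' @ 1: {1,3,5,6}
'e' @ 2: {7,8}
'a' @ 3: {9,10}
'a' @ 4: {11}  (accept∈set)
end set {11} — state 11 in

Answer: ACCEPT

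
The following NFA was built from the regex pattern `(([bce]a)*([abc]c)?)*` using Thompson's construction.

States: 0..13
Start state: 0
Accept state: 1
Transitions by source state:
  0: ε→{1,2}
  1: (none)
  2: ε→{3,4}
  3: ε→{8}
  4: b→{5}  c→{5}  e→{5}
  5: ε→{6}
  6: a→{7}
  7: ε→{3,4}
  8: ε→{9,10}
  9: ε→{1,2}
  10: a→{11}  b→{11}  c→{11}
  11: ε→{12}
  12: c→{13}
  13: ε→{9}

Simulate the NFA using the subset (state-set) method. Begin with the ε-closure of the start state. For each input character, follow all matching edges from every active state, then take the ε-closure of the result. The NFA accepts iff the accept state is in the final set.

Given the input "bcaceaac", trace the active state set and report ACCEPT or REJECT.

Answer: ACCEPT

Trace:
initial (ε-close {0}): {0,1,2,3,4,8,9,10}
'b' @ 1: {5,6,11,12}
'c' @ 2: {1,2,3,4,8,9,10,13}  ✓accept
'a' @ 3: {11,12}
'c' @ 4: {1,2,3,4,8,9,10,13}  ✓accept
'e' @ 5: {5,6}
'a' @ 6: {1,2,3,4,7,8,9,10}  ✓accept
'a' @ 7: {11,12}
'c' @ 8: {1,2,3,4,8,9,10,13}  ✓accept
after full input: {1,2,3,4,8,9,10,13}  (accept=1 in)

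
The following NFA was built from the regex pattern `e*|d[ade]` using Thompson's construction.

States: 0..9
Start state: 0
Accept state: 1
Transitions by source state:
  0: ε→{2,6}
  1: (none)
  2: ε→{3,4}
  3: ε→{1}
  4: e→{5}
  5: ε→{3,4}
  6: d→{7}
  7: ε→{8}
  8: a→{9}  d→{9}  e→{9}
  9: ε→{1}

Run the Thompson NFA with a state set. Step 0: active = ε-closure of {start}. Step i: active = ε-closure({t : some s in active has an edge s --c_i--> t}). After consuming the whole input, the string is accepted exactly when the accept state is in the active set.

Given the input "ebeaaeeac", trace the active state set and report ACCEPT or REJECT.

start: ε-closure({0}) = {0,1,2,3,4,6}
'e' @ 1: {1,3,4,5}  ✓accept
'b' @ 2: {}  — state set empty
rest 'eaaeeac' ignored (set empty)
final: {}; accept 1 not in set

Answer: REJECT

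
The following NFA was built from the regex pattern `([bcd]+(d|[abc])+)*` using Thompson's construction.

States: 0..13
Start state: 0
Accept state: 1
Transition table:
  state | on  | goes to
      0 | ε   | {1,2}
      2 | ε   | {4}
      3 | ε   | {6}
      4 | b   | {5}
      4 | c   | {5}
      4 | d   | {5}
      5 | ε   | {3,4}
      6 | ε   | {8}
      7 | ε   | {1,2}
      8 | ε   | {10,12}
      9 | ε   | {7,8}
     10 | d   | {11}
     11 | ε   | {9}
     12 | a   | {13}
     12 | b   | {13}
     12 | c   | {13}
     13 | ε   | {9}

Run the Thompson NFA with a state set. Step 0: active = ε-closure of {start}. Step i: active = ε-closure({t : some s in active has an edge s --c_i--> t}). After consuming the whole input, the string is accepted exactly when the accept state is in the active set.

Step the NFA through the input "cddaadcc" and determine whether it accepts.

Answer: ACCEPT

Derivation:
S₀ = ε-closure({0}) = {0,1,2,4}
'c' @ 1: {3,4,5,6,8,10,12}
'd' @ 2: {1,2,3,4,5,6,7,8,9,10,11,12}  ✓accept
'd' @ 3: {1,2,3,4,5,6,7,8,9,10,11,12}  ✓accept
'a' @ 4: {1,2,4,7,8,9,10,12,13}  ✓accept
'a' @ 5: {1,2,4,7,8,9,10,12,13}  ✓accept
'd' @ 6: {1,2,3,4,5,6,7,8,9,10,11,12}  ✓accept
'c' @ 7: {1,2,3,4,5,6,7,8,9,10,12,13}  ✓accept
'c' @ 8: {1,2,3,4,5,6,7,8,9,10,12,13}  ✓accept
final: {1,2,3,4,5,6,7,8,9,10,12,13}; accept 1 in set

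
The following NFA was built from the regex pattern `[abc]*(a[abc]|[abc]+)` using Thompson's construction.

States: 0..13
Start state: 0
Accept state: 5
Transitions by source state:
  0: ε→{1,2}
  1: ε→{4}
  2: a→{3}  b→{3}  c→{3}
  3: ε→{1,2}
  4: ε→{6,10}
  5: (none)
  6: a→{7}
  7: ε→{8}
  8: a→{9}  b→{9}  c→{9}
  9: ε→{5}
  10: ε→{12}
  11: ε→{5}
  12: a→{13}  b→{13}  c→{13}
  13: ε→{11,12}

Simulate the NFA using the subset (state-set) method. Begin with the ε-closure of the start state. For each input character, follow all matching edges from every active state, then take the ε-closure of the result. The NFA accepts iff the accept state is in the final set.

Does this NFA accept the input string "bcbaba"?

Answer: ACCEPT

Derivation:
S₀ = ε-closure({0}) = {0,1,2,4,6,10,12}
'b' @ 1: {1,2,3,4,5,6,10,11,12,13}  [accepting]
'c' @ 2: {1,2,3,4,5,6,10,11,12,13}  [accepting]
'b' @ 3: {1,2,3,4,5,6,10,11,12,13}  [accepting]
'a' @ 4: {1,2,3,4,5,6,7,8,10,11,12,13}  [accepting]
'b' @ 5: {1,2,3,4,5,6,9,10,11,12,13}  [accepting]
'a' @ 6: {1,2,3,4,5,6,7,8,10,11,12,13}  [accepting]
after full input: {1,2,3,4,5,6,7,8,10,11,12,13}  (accept=5 in)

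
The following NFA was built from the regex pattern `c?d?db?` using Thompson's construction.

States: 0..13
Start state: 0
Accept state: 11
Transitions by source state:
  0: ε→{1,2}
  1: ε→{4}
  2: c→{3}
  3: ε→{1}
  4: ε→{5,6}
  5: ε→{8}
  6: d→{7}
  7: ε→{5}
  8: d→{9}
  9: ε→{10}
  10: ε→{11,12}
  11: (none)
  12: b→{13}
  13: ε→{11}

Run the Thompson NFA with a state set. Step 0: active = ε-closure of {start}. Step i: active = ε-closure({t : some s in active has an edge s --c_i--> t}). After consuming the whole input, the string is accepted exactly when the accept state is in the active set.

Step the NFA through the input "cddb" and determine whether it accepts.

initial (ε-close {0}): {0,1,2,4,5,6,8}
'c' @ 1: {1,3,4,5,6,8}
'd' @ 2: {5,7,8,9,10,11,12}  [accepting]
'd' @ 3: {9,10,11,12}  [accepting]
'b' @ 4: {11,13}  [accepting]
end set {11,13} — state 11 in

Answer: ACCEPT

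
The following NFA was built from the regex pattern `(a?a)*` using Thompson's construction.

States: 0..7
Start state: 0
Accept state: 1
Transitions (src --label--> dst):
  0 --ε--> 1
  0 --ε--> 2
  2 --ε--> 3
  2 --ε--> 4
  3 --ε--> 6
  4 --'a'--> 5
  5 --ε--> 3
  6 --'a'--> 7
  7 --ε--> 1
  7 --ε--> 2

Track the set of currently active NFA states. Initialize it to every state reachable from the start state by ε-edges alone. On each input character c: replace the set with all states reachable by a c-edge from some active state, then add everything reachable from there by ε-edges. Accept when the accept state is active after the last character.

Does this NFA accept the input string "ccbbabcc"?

Answer: REJECT

Trace:
initial (ε-close {0}): {0,1,2,3,4,6}
'c' @ 1: {}  — dead — no transitions
rest 'cbbabcc' ignored (set empty)
end set {} — state 1 not in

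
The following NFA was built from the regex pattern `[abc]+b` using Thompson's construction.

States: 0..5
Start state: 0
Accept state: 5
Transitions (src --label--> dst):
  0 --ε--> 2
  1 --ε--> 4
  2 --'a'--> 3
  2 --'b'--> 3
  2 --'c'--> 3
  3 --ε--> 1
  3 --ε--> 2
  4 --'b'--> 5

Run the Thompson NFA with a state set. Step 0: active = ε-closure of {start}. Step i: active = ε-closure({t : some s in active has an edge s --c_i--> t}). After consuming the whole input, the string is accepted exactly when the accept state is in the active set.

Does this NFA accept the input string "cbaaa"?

start: ε-closure({0}) = {0,2}
'c' @ 1: {1,2,3,4}
'b' @ 2: {1,2,3,4,5}  (accept∈set)
'a' @ 3: {1,2,3,4}
'a' @ 4: {1,2,3,4}
'a' @ 5: {1,2,3,4}
final: {1,2,3,4}; accept 5 not in set

Answer: REJECT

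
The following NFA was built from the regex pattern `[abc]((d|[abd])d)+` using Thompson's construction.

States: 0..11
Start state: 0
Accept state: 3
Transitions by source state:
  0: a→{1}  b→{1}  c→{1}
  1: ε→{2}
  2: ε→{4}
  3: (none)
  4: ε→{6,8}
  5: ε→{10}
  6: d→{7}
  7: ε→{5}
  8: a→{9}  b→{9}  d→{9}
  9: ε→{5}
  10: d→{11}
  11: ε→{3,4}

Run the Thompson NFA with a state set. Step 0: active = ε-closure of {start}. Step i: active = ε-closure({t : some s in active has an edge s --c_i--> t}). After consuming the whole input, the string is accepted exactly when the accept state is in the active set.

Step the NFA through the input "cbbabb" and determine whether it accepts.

Answer: REJECT

Derivation:
S₀ = ε-closure({0}) = {0}
'c' @ 1: {1,2,4,6,8}
'b' @ 2: {5,9,10}
'b' @ 3: {}  — state set empty
rest 'abb' ignored (set empty)
after full input: {}  (accept=3 not in)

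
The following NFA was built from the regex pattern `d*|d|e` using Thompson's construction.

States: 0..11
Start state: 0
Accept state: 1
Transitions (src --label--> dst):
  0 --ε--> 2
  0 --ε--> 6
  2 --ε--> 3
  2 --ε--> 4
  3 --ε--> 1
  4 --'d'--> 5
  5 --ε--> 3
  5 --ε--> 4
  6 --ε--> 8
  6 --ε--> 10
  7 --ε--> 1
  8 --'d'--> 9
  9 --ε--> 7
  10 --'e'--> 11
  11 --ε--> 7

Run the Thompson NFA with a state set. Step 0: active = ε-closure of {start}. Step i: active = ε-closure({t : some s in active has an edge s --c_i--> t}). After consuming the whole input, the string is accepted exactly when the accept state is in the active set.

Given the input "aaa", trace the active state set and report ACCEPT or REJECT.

S₀ = ε-closure({0}) = {0,1,2,3,4,6,8,10}
'a' @ 1: {}  — no active states
rest 'aa' ignored (set empty)
final: {}; accept 1 not in set

Answer: REJECT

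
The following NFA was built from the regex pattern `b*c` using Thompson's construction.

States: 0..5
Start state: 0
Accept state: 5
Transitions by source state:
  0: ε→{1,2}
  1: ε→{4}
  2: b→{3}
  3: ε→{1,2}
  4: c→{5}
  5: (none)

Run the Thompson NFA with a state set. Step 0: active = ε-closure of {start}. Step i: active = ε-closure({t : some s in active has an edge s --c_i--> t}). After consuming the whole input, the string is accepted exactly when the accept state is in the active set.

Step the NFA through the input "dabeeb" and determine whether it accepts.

Answer: REJECT

Derivation:
start: ε-closure({0}) = {0,1,2,4}
'd' @ 1: {}  — dead — no transitions
rest 'abeeb' ignored (set empty)
final: {}; accept 5 not in set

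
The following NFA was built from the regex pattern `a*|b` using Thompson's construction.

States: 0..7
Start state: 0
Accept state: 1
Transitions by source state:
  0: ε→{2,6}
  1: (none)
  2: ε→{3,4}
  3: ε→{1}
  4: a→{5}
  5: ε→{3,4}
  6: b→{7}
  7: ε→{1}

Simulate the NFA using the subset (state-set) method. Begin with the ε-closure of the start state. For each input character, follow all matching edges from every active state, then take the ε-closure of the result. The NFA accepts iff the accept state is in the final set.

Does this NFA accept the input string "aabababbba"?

S₀ = ε-closure({0}) = {0,1,2,3,4,6}
'a' @ 1: {1,3,4,5}  [accepting]
'a' @ 2: {1,3,4,5}  [accepting]
'b' @ 3: {}  — no active states
rest 'ababbba' ignored (set empty)
after full input: {}  (accept=1 not in)

Answer: REJECT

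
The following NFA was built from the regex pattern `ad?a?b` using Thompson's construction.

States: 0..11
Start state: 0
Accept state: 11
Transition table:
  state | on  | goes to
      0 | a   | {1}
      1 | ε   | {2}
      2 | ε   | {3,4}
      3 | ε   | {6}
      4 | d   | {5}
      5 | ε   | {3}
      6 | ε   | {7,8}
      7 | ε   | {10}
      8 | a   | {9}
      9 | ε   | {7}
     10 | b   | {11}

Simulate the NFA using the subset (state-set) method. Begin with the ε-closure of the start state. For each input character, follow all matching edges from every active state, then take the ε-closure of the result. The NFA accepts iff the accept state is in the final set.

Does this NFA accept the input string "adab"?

Answer: ACCEPT

Steps:
S₀ = ε-closure({0}) = {0}
'a' @ 1: {1,2,3,4,6,7,8,10}
'd' @ 2: {3,5,6,7,8,10}
'a' @ 3: {7,9,10}
'b' @ 4: {11}  ✓accept
after full input: {11}  (accept=11 in)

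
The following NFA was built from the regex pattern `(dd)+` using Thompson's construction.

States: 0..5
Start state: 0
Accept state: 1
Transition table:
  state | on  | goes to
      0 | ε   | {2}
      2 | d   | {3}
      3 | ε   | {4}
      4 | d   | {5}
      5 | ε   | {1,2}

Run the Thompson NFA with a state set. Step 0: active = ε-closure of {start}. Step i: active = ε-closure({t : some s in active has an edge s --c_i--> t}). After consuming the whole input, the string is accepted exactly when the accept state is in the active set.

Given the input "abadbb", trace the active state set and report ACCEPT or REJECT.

Answer: REJECT

Steps:
initial (ε-close {0}): {0,2}
'a' @ 1: {}  — no active states
rest 'badbb' ignored (set empty)
final: {}; accept 1 not in set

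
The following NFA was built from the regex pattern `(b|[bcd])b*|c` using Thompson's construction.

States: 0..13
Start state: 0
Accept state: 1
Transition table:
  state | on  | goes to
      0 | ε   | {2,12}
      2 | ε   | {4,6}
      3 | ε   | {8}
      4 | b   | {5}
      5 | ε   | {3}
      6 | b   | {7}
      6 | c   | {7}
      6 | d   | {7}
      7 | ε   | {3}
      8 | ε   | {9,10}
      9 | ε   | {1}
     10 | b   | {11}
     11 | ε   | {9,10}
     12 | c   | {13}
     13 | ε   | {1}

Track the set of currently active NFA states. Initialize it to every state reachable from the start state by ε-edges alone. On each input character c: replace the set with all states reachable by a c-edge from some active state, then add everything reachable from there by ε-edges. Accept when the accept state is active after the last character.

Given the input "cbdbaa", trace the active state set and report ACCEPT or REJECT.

Answer: REJECT

Trace:
start: ε-closure({0}) = {0,2,4,6,12}
'c' @ 1: {1,3,7,8,9,10,13}  ✓accept
'b' @ 2: {1,9,10,11}  ✓accept
'd' @ 3: {}  — dead — no transitions
rest 'baa' ignored (set empty)
end set {} — state 1 not in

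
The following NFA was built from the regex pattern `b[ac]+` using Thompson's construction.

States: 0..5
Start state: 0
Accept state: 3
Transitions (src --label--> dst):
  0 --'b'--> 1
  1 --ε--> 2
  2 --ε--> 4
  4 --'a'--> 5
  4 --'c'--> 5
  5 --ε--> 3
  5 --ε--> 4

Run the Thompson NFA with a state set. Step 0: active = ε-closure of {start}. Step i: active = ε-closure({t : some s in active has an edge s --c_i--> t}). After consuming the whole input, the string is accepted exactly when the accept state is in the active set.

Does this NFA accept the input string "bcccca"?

start: ε-closure({0}) = {0}
'b' @ 1: {1,2,4}
'c' @ 2: {3,4,5}  ✓accept
'c' @ 3: {3,4,5}  ✓accept
'c' @ 4: {3,4,5}  ✓accept
'c' @ 5: {3,4,5}  ✓accept
'a' @ 6: {3,4,5}  ✓accept
end set {3,4,5} — state 3 in

Answer: ACCEPT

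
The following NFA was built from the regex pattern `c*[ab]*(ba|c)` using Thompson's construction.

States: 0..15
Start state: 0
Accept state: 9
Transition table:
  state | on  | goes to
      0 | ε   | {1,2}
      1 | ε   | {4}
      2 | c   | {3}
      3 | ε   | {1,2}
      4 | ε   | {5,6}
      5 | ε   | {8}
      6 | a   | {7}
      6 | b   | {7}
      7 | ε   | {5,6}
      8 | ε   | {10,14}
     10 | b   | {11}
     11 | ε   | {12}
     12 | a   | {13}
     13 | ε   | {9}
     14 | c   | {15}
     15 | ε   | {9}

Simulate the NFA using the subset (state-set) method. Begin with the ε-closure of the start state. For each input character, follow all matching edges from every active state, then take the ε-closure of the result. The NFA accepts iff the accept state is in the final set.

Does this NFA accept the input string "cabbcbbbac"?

S₀ = ε-closure({0}) = {0,1,2,4,5,6,8,10,14}
'c' @ 1: {1,2,3,4,5,6,8,9,10,14,15}  (accept∈set)
'a' @ 2: {5,6,7,8,10,14}
'b' @ 3: {5,6,7,8,10,11,12,14}
'b' @ 4: {5,6,7,8,10,11,12,14}
'c' @ 5: {9,15}  (accept∈set)
'b' @ 6: {}  — no active states
rest 'bbac' ignored (set empty)
end set {} — state 9 not in

Answer: REJECT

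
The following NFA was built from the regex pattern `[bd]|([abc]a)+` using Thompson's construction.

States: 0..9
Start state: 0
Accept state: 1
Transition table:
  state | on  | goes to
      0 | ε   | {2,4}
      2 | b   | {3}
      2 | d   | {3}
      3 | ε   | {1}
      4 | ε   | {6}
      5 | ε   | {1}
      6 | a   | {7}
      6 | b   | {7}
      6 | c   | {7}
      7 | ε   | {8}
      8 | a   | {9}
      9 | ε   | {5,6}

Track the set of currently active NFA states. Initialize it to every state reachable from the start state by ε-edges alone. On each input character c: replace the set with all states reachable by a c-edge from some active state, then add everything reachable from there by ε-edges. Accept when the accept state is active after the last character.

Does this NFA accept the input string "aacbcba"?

Answer: REJECT

Derivation:
start: ε-closure({0}) = {0,2,4,6}
'a' @ 1: {7,8}
'a' @ 2: {1,5,6,9}  (accept∈set)
'c' @ 3: {7,8}
'b' @ 4: {}  — dead — no transitions
rest 'cba' ignored (set empty)
end set {} — state 1 not in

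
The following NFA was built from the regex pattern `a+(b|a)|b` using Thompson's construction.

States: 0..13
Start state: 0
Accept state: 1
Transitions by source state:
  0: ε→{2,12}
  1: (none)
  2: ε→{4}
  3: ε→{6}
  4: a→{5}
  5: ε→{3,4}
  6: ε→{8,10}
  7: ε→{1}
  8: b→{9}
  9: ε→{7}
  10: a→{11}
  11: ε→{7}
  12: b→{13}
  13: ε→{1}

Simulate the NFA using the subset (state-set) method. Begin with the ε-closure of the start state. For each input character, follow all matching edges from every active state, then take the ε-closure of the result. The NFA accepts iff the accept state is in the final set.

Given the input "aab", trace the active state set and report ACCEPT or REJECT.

start: ε-closure({0}) = {0,2,4,12}
'a' @ 1: {3,4,5,6,8,10}
'a' @ 2: {1,3,4,5,6,7,8,10,11}  (accept∈set)
'b' @ 3: {1,7,9}  (accept∈set)
final: {1,7,9}; accept 1 in set

Answer: ACCEPT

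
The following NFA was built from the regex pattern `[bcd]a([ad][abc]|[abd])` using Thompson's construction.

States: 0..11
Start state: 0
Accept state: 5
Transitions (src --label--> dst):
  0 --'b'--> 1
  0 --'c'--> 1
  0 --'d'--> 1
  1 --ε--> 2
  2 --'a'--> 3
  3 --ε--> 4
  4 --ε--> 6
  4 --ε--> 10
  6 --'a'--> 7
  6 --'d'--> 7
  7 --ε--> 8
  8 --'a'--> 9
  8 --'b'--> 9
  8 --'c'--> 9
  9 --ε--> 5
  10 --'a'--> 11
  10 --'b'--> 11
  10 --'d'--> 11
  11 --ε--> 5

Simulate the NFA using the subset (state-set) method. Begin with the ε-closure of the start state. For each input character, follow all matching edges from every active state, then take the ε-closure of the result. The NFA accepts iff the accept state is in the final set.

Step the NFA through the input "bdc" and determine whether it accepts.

start: ε-closure({0}) = {0}
'b' @ 1: {1,2}
'd' @ 2: {}  — no active states
rest 'c' ignored (set empty)
end set {} — state 5 not in

Answer: REJECT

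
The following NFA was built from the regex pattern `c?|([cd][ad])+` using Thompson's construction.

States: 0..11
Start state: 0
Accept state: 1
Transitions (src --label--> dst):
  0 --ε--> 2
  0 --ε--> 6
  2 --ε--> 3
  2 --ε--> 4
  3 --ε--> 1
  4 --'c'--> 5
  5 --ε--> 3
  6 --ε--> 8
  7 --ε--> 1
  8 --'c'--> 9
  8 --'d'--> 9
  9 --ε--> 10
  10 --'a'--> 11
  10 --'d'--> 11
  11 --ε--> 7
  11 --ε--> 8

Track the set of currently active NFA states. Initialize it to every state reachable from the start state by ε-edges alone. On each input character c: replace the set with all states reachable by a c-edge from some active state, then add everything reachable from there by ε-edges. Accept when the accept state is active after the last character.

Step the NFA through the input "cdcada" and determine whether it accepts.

Answer: ACCEPT

Trace:
initial (ε-close {0}): {0,1,2,3,4,6,8}
'c' @ 1: {1,3,5,9,10}  [accepting]
'd' @ 2: {1,7,8,11}  [accepting]
'c' @ 3: {9,10}
'a' @ 4: {1,7,8,11}  [accepting]
'd' @ 5: {9,10}
'a' @ 6: {1,7,8,11}  [accepting]
after full input: {1,7,8,11}  (accept=1 in)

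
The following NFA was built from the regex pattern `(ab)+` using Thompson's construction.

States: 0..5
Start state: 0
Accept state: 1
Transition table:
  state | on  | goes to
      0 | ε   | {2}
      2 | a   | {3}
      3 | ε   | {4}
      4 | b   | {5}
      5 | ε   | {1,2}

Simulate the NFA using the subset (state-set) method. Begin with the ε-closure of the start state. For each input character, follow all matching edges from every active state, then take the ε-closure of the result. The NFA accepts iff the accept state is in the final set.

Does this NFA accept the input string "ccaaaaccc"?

initial (ε-close {0}): {0,2}
'c' @ 1: {}  — dead — no transitions
rest 'caaaaccc' ignored (set empty)
final: {}; accept 1 not in set

Answer: REJECT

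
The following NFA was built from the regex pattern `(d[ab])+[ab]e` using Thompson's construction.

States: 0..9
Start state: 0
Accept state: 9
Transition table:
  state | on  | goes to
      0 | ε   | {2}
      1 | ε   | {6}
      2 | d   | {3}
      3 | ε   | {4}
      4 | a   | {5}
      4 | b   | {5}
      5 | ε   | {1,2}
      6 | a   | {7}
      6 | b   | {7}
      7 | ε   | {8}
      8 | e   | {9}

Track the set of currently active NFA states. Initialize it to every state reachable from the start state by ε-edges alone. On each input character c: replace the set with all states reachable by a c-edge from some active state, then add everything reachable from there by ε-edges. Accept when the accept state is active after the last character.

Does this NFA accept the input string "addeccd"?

Answer: REJECT

Derivation:
initial (ε-close {0}): {0,2}
'a' @ 1: {}  — dead — no transitions
rest 'ddeccd' ignored (set empty)
after full input: {}  (accept=9 not in)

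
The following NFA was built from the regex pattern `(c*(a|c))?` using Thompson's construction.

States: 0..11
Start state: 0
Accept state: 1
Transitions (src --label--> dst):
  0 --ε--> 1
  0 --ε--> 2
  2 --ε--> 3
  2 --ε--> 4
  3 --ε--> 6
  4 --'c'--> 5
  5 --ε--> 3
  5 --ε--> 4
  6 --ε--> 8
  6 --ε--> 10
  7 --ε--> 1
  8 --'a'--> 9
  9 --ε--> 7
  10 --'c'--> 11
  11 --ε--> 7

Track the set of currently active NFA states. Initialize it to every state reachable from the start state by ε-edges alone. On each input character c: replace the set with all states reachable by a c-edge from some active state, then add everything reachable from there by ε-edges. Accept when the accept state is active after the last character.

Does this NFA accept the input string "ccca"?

initial (ε-close {0}): {0,1,2,3,4,6,8,10}
'c' @ 1: {1,3,4,5,6,7,8,10,11}  (accept∈set)
'c' @ 2: {1,3,4,5,6,7,8,10,11}  (accept∈set)
'c' @ 3: {1,3,4,5,6,7,8,10,11}  (accept∈set)
'a' @ 4: {1,7,9}  (accept∈set)
end set {1,7,9} — state 1 in

Answer: ACCEPT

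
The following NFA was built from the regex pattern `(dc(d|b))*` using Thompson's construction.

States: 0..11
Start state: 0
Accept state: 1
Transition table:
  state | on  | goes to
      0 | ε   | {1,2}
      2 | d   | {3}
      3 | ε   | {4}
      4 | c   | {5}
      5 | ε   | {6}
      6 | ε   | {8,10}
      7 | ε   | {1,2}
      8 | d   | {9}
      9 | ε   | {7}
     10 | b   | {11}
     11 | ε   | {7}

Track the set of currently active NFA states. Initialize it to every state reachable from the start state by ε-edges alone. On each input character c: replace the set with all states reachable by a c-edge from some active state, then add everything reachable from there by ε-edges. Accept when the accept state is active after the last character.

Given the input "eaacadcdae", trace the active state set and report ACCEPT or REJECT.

Answer: REJECT

Trace:
S₀ = ε-closure({0}) = {0,1,2}
'e' @ 1: {}  — dead — no transitions
rest 'aacadcdae' ignored (set empty)
final: {}; accept 1 not in set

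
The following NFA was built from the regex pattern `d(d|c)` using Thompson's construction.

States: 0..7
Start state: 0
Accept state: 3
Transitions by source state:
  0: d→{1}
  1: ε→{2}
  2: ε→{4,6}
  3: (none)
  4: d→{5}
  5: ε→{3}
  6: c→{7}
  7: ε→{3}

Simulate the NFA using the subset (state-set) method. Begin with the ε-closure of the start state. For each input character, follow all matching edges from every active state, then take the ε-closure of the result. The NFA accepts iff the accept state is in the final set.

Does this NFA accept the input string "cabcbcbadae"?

S₀ = ε-closure({0}) = {0}
'c' @ 1: {}  — no active states
rest 'abcbcbadae' ignored (set empty)
after full input: {}  (accept=3 not in)

Answer: REJECT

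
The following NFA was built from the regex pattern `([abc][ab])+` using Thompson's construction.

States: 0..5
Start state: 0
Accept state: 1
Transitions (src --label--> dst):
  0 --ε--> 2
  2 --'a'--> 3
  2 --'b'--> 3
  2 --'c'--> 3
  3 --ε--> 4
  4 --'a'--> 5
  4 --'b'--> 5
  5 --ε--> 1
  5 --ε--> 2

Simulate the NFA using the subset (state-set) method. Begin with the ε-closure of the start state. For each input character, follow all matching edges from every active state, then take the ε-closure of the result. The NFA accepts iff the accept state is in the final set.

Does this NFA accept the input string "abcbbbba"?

S₀ = ε-closure({0}) = {0,2}
'a' @ 1: {3,4}
'b' @ 2: {1,2,5}  (accept∈set)
'c' @ 3: {3,4}
'b' @ 4: {1,2,5}  (accept∈set)
'b' @ 5: {3,4}
'b' @ 6: {1,2,5}  (accept∈set)
'b' @ 7: {3,4}
'a' @ 8: {1,2,5}  (accept∈set)
final: {1,2,5}; accept 1 in set

Answer: ACCEPT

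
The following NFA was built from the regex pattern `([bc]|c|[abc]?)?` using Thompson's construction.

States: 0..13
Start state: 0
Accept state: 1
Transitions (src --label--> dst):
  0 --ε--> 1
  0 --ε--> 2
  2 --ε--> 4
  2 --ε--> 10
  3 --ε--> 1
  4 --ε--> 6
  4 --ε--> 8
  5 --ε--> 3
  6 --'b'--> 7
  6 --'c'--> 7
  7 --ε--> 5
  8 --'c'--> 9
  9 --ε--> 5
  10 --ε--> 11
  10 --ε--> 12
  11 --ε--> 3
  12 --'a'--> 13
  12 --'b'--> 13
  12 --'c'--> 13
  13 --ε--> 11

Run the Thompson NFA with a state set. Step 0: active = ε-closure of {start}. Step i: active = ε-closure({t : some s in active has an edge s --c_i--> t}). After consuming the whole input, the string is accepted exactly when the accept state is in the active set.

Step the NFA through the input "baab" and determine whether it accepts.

Answer: REJECT

Trace:
initial (ε-close {0}): {0,1,2,3,4,6,8,10,11,12}
'b' @ 1: {1,3,5,7,11,13}  [accepting]
'a' @ 2: {}  — no active states
rest 'ab' ignored (set empty)
after full input: {}  (accept=1 not in)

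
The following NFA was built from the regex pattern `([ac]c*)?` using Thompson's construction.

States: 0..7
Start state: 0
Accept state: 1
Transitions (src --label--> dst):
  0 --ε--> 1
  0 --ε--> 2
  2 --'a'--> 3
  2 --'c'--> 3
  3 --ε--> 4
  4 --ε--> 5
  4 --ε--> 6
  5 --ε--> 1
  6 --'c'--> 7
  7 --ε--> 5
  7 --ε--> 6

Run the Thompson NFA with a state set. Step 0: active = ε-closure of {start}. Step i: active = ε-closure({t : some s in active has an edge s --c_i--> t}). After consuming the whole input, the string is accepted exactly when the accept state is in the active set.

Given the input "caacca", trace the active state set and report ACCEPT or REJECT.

S₀ = ε-closure({0}) = {0,1,2}
'c' @ 1: {1,3,4,5,6}  ✓accept
'a' @ 2: {}  — no active states
rest 'acca' ignored (set empty)
after full input: {}  (accept=1 not in)

Answer: REJECT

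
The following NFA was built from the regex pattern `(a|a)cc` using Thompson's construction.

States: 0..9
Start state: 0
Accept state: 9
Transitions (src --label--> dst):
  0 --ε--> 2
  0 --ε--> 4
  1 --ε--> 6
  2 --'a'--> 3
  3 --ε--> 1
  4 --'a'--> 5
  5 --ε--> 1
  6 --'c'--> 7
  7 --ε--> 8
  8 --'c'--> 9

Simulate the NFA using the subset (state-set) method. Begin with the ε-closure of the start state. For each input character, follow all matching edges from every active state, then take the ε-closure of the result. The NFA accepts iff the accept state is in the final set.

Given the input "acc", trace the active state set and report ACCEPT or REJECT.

S₀ = ε-closure({0}) = {0,2,4}
'a' @ 1: {1,3,5,6}
'c' @ 2: {7,8}
'c' @ 3: {9}  ✓accept
final: {9}; accept 9 in set

Answer: ACCEPT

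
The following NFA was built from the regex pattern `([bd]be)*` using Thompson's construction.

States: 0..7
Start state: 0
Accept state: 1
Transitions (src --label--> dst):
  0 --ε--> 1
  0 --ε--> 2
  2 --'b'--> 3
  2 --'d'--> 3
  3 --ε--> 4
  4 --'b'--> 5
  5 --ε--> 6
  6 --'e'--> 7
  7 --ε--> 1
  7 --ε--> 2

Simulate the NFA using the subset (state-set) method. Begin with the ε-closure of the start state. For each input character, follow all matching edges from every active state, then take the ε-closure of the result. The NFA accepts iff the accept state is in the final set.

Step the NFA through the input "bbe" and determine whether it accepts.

start: ε-closure({0}) = {0,1,2}
'b' @ 1: {3,4}
'b' @ 2: {5,6}
'e' @ 3: {1,2,7}  [accepting]
after full input: {1,2,7}  (accept=1 in)

Answer: ACCEPT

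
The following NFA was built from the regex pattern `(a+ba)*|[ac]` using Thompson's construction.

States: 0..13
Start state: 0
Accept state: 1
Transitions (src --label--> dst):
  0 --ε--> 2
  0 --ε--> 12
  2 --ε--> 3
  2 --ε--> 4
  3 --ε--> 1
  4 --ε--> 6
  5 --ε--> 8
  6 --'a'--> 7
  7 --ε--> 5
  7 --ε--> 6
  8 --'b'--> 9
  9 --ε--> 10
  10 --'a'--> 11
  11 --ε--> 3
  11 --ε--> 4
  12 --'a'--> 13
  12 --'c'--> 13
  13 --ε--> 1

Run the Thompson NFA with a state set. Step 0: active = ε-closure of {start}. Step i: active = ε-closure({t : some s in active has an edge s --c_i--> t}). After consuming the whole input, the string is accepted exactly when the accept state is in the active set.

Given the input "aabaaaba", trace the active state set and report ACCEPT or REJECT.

S₀ = ε-closure({0}) = {0,1,2,3,4,6,12}
'a' @ 1: {1,5,6,7,8,13}  ✓accept
'a' @ 2: {5,6,7,8}
'b' @ 3: {9,10}
'a' @ 4: {1,3,4,6,11}  ✓accept
'a' @ 5: {5,6,7,8}
'a' @ 6: {5,6,7,8}
'b' @ 7: {9,10}
'a' @ 8: {1,3,4,6,11}  ✓accept
after full input: {1,3,4,6,11}  (accept=1 in)

Answer: ACCEPT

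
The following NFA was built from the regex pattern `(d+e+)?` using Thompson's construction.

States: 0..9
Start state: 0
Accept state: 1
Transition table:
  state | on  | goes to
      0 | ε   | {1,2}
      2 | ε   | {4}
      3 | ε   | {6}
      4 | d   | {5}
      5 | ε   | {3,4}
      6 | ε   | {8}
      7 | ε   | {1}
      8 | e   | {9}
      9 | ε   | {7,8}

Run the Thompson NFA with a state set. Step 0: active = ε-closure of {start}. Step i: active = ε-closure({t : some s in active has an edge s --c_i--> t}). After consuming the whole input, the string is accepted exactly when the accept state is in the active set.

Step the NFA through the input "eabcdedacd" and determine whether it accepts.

initial (ε-close {0}): {0,1,2,4}
'e' @ 1: {}  — dead — no transitions
rest 'abcdedacd' ignored (set empty)
final: {}; accept 1 not in set

Answer: REJECT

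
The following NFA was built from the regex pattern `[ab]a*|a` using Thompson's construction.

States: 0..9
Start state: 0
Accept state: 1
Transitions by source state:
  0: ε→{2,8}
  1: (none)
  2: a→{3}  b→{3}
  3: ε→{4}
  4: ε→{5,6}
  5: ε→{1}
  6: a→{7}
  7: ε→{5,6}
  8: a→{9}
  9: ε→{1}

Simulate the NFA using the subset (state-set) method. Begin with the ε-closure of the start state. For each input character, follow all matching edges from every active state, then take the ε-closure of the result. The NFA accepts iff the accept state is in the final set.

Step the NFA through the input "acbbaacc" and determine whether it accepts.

S₀ = ε-closure({0}) = {0,2,8}
'a' @ 1: {1,3,4,5,6,9}  ✓accept
'c' @ 2: {}  — no active states
rest 'bbaacc' ignored (set empty)
after full input: {}  (accept=1 not in)

Answer: REJECT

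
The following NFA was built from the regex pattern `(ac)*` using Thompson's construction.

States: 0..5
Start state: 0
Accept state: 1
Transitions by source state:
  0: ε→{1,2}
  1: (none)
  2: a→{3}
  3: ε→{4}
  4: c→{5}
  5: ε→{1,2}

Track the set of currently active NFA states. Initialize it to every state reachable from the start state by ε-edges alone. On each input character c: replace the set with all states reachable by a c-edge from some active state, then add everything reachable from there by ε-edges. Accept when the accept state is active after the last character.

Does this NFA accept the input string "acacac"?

S₀ = ε-closure({0}) = {0,1,2}
'a' @ 1: {3,4}
'c' @ 2: {1,2,5}  (accept∈set)
'a' @ 3: {3,4}
'c' @ 4: {1,2,5}  (accept∈set)
'a' @ 5: {3,4}
'c' @ 6: {1,2,5}  (accept∈set)
after full input: {1,2,5}  (accept=1 in)

Answer: ACCEPT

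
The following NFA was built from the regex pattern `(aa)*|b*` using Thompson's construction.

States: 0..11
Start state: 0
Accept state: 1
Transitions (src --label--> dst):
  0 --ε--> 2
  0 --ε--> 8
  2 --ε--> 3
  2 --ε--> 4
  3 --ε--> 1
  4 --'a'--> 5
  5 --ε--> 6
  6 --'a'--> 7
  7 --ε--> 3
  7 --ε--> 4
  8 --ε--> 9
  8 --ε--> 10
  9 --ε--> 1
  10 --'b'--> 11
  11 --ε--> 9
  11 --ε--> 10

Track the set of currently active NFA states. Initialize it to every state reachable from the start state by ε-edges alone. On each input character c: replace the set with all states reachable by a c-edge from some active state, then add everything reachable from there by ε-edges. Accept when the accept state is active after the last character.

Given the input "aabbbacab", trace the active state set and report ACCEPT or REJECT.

start: ε-closure({0}) = {0,1,2,3,4,8,9,10}
'a' @ 1: {5,6}
'a' @ 2: {1,3,4,7}  [accepting]
'b' @ 3: {}  — dead — no transitions
rest 'bbacab' ignored (set empty)
final: {}; accept 1 not in set

Answer: REJECT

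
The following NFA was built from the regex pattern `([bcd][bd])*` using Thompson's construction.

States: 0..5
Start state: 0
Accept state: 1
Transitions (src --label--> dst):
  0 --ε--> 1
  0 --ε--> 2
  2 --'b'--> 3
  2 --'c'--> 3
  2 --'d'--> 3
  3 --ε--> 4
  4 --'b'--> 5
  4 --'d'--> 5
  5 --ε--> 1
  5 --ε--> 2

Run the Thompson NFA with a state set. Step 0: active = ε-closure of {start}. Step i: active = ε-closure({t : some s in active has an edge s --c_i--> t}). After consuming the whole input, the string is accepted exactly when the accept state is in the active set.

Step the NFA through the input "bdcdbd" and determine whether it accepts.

Answer: ACCEPT

Derivation:
S₀ = ε-closure({0}) = {0,1,2}
'b' @ 1: {3,4}
'd' @ 2: {1,2,5}  (accept∈set)
'c' @ 3: {3,4}
'd' @ 4: {1,2,5}  (accept∈set)
'b' @ 5: {3,4}
'd' @ 6: {1,2,5}  (accept∈set)
after full input: {1,2,5}  (accept=1 in)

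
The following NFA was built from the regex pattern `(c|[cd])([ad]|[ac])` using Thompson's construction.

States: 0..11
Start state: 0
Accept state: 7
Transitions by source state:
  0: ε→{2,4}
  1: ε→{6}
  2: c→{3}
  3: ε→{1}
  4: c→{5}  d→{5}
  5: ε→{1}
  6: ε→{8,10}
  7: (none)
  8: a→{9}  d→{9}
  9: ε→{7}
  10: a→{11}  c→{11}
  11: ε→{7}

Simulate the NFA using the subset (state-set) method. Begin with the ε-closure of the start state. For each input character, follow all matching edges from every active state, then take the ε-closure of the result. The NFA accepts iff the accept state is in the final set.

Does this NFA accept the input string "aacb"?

Answer: REJECT

Derivation:
initial (ε-close {0}): {0,2,4}
'a' @ 1: {}  — dead — no transitions
rest 'acb' ignored (set empty)
final: {}; accept 7 not in set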